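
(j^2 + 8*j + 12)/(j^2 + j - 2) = (j + 6)/(j - 1)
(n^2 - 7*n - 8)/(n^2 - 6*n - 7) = (n - 8)/(n - 7)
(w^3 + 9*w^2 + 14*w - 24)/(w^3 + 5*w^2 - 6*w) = (w + 4)/w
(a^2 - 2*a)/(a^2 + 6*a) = (a - 2)/(a + 6)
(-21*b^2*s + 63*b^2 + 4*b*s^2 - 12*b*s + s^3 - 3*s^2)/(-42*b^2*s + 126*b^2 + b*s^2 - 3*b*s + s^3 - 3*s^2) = (-3*b + s)/(-6*b + s)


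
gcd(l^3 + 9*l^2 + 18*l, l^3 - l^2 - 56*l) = l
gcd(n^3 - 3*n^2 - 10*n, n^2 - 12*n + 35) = n - 5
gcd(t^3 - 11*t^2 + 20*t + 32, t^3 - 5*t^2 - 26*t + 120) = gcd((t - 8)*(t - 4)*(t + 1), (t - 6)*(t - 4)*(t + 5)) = t - 4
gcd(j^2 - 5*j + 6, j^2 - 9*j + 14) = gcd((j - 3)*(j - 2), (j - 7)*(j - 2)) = j - 2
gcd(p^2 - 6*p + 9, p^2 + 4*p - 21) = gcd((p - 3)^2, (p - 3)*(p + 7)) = p - 3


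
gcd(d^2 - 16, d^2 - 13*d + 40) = 1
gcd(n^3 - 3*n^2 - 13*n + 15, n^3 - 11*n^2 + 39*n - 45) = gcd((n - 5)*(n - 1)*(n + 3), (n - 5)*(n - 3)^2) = n - 5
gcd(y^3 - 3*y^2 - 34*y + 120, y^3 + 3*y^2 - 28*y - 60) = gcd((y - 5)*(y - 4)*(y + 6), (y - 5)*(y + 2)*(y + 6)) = y^2 + y - 30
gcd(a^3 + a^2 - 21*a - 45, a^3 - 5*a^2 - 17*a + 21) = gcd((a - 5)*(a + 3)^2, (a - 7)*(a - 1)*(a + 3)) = a + 3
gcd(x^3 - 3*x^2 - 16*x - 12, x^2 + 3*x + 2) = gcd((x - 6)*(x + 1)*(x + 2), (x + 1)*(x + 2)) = x^2 + 3*x + 2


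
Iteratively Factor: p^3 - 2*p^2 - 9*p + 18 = (p - 3)*(p^2 + p - 6) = (p - 3)*(p + 3)*(p - 2)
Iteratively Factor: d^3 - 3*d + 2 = (d - 1)*(d^2 + d - 2) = (d - 1)^2*(d + 2)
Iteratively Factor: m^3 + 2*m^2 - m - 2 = (m - 1)*(m^2 + 3*m + 2) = (m - 1)*(m + 1)*(m + 2)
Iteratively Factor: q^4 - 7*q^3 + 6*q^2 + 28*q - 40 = (q + 2)*(q^3 - 9*q^2 + 24*q - 20) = (q - 5)*(q + 2)*(q^2 - 4*q + 4) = (q - 5)*(q - 2)*(q + 2)*(q - 2)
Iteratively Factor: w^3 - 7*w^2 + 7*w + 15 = (w - 5)*(w^2 - 2*w - 3) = (w - 5)*(w - 3)*(w + 1)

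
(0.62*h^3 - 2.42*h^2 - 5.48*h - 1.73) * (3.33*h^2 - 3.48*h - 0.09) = 2.0646*h^5 - 10.2162*h^4 - 9.8826*h^3 + 13.5273*h^2 + 6.5136*h + 0.1557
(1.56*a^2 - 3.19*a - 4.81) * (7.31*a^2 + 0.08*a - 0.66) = 11.4036*a^4 - 23.1941*a^3 - 36.4459*a^2 + 1.7206*a + 3.1746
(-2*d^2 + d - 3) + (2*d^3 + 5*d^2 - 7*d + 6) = 2*d^3 + 3*d^2 - 6*d + 3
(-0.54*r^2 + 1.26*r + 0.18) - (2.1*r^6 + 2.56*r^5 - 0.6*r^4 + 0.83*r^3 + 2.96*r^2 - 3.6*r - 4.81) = -2.1*r^6 - 2.56*r^5 + 0.6*r^4 - 0.83*r^3 - 3.5*r^2 + 4.86*r + 4.99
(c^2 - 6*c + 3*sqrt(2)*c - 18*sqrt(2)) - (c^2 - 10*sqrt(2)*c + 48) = -6*c + 13*sqrt(2)*c - 48 - 18*sqrt(2)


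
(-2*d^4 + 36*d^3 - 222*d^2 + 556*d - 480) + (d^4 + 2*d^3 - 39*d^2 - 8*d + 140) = -d^4 + 38*d^3 - 261*d^2 + 548*d - 340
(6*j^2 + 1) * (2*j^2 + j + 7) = 12*j^4 + 6*j^3 + 44*j^2 + j + 7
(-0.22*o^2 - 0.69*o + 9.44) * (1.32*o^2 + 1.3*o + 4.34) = -0.2904*o^4 - 1.1968*o^3 + 10.609*o^2 + 9.2774*o + 40.9696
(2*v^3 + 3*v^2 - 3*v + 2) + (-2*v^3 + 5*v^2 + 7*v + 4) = 8*v^2 + 4*v + 6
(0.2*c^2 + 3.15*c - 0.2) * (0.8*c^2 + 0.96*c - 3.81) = 0.16*c^4 + 2.712*c^3 + 2.102*c^2 - 12.1935*c + 0.762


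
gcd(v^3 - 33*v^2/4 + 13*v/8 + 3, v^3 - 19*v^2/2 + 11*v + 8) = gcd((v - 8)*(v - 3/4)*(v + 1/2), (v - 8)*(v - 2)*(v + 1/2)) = v^2 - 15*v/2 - 4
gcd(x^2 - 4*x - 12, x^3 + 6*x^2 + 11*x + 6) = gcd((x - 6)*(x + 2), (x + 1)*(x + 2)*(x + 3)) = x + 2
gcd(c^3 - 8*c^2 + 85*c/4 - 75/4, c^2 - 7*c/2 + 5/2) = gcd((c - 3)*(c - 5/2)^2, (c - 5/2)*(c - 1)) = c - 5/2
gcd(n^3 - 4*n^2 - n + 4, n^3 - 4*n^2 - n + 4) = n^3 - 4*n^2 - n + 4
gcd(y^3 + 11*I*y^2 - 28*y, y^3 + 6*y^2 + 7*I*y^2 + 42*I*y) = y^2 + 7*I*y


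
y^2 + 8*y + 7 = (y + 1)*(y + 7)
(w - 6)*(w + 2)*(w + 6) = w^3 + 2*w^2 - 36*w - 72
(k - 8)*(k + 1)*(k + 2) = k^3 - 5*k^2 - 22*k - 16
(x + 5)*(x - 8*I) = x^2 + 5*x - 8*I*x - 40*I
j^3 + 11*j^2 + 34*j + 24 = (j + 1)*(j + 4)*(j + 6)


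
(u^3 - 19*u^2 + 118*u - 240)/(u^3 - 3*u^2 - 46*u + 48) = (u^2 - 11*u + 30)/(u^2 + 5*u - 6)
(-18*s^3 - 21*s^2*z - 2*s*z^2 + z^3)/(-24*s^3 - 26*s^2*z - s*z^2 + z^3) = (3*s + z)/(4*s + z)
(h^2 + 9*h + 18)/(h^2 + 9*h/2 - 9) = 2*(h + 3)/(2*h - 3)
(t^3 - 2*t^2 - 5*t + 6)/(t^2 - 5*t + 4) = (t^2 - t - 6)/(t - 4)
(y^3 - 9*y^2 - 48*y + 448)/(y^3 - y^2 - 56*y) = (y - 8)/y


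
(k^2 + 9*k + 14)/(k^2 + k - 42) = (k + 2)/(k - 6)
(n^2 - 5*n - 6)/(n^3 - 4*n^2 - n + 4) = (n - 6)/(n^2 - 5*n + 4)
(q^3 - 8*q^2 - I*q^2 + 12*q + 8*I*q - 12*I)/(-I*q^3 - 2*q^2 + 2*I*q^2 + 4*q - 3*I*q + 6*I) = (I*q^2 + q*(1 - 6*I) - 6)/(q^2 - 2*I*q + 3)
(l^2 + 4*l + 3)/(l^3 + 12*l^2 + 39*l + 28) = (l + 3)/(l^2 + 11*l + 28)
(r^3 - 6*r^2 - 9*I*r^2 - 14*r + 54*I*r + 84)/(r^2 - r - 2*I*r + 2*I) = (r^2 - r*(6 + 7*I) + 42*I)/(r - 1)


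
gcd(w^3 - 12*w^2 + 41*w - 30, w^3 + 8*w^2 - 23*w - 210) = w - 5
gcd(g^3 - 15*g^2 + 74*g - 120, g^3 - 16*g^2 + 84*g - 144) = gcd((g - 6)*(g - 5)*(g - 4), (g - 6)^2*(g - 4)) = g^2 - 10*g + 24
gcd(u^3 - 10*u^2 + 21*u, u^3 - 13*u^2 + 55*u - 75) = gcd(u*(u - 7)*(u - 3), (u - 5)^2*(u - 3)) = u - 3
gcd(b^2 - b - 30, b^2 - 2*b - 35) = b + 5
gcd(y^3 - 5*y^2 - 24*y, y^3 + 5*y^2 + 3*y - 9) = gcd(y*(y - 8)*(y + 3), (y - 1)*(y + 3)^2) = y + 3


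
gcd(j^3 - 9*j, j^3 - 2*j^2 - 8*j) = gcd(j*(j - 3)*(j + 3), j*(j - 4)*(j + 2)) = j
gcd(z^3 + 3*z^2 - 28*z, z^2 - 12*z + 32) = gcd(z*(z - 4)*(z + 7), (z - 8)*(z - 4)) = z - 4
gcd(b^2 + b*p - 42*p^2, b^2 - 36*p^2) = -b + 6*p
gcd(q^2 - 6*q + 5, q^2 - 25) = q - 5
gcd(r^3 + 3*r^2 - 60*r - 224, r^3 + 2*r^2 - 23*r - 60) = r + 4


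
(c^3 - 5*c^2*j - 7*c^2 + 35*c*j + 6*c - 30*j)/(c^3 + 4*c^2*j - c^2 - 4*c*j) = (c^2 - 5*c*j - 6*c + 30*j)/(c*(c + 4*j))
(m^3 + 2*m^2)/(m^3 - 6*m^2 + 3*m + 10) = m^2*(m + 2)/(m^3 - 6*m^2 + 3*m + 10)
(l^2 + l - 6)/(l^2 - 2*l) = (l + 3)/l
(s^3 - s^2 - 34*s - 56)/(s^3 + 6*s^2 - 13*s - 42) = (s^2 - 3*s - 28)/(s^2 + 4*s - 21)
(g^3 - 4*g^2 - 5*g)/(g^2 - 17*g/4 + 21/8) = 8*g*(g^2 - 4*g - 5)/(8*g^2 - 34*g + 21)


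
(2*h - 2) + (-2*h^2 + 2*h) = -2*h^2 + 4*h - 2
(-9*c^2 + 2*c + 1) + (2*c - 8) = -9*c^2 + 4*c - 7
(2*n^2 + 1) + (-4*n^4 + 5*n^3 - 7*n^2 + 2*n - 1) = -4*n^4 + 5*n^3 - 5*n^2 + 2*n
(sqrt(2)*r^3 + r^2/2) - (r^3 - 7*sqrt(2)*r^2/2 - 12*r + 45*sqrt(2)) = -r^3 + sqrt(2)*r^3 + r^2/2 + 7*sqrt(2)*r^2/2 + 12*r - 45*sqrt(2)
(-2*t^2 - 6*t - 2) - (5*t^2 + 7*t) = -7*t^2 - 13*t - 2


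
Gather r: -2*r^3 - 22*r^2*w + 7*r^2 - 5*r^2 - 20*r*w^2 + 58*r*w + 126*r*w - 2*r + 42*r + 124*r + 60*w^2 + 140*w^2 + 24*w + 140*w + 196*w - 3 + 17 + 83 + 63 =-2*r^3 + r^2*(2 - 22*w) + r*(-20*w^2 + 184*w + 164) + 200*w^2 + 360*w + 160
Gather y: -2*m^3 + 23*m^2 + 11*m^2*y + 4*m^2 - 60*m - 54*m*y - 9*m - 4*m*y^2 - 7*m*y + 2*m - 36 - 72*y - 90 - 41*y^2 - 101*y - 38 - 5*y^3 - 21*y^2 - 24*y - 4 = -2*m^3 + 27*m^2 - 67*m - 5*y^3 + y^2*(-4*m - 62) + y*(11*m^2 - 61*m - 197) - 168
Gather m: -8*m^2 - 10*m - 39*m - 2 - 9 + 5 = -8*m^2 - 49*m - 6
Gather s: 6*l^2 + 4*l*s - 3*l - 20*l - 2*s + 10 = 6*l^2 - 23*l + s*(4*l - 2) + 10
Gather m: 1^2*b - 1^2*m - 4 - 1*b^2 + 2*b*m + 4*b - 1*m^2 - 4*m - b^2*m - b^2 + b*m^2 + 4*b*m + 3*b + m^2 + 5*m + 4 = -2*b^2 + b*m^2 + 8*b + m*(-b^2 + 6*b)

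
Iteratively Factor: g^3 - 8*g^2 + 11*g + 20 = (g - 5)*(g^2 - 3*g - 4) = (g - 5)*(g + 1)*(g - 4)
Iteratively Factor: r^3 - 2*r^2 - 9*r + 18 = (r - 3)*(r^2 + r - 6) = (r - 3)*(r - 2)*(r + 3)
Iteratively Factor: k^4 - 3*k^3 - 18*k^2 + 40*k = (k - 2)*(k^3 - k^2 - 20*k) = (k - 2)*(k + 4)*(k^2 - 5*k) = k*(k - 2)*(k + 4)*(k - 5)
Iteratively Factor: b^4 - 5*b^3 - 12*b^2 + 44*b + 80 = (b + 2)*(b^3 - 7*b^2 + 2*b + 40) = (b - 4)*(b + 2)*(b^2 - 3*b - 10) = (b - 4)*(b + 2)^2*(b - 5)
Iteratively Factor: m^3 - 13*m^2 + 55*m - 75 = (m - 5)*(m^2 - 8*m + 15) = (m - 5)^2*(m - 3)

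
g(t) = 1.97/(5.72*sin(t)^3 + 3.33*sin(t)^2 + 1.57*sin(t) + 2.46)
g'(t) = 1.97*(-17.16*sin(t)^2*cos(t) - 6.66*sin(t)*cos(t) - 1.57*cos(t))/(5.72*sin(t)^3 + 3.33*sin(t)^2 + 1.57*sin(t) + 2.46)^2 = (-13.1202*sin(t) + 16.9026*cos(2*t) - 19.9955)*cos(t)/(5.72*sin(t)^3 + 3.33*sin(t)^2 + 1.57*sin(t) + 2.46)^2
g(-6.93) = 1.34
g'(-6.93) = -2.75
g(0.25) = 0.63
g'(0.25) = -0.83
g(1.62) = 0.15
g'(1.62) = 0.01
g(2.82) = 0.57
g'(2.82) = 0.84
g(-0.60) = 1.23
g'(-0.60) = -2.07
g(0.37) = 0.53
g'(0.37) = -0.82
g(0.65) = 0.33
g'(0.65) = -0.54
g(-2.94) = 0.88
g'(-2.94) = 0.36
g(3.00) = 0.71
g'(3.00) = 0.73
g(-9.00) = 1.00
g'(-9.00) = 0.80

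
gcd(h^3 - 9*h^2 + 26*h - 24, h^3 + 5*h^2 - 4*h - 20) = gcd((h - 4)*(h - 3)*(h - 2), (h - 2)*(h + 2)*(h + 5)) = h - 2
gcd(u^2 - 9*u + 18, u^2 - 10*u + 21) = u - 3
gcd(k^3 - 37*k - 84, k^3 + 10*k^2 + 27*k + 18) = k + 3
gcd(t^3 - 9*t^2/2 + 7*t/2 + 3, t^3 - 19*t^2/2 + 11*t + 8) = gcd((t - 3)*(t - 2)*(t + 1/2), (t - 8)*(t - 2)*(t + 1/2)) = t^2 - 3*t/2 - 1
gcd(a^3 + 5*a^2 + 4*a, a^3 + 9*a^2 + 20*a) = a^2 + 4*a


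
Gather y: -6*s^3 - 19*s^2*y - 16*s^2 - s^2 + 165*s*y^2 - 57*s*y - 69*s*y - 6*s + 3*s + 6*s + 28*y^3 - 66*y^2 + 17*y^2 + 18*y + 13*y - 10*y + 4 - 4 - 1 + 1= -6*s^3 - 17*s^2 + 3*s + 28*y^3 + y^2*(165*s - 49) + y*(-19*s^2 - 126*s + 21)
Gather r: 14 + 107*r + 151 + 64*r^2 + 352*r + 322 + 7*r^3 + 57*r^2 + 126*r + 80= 7*r^3 + 121*r^2 + 585*r + 567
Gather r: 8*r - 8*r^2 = -8*r^2 + 8*r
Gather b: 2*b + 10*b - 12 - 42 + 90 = 12*b + 36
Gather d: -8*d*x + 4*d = d*(4 - 8*x)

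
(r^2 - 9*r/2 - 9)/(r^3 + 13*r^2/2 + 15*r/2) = (r - 6)/(r*(r + 5))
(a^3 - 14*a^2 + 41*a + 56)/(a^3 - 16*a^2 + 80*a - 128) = (a^2 - 6*a - 7)/(a^2 - 8*a + 16)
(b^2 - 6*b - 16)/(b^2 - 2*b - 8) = (b - 8)/(b - 4)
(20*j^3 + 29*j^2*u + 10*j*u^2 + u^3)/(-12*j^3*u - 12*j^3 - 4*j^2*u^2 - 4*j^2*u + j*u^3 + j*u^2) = (20*j^3 + 29*j^2*u + 10*j*u^2 + u^3)/(j*(-12*j^2*u - 12*j^2 - 4*j*u^2 - 4*j*u + u^3 + u^2))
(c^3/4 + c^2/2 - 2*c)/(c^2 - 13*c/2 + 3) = c*(c^2 + 2*c - 8)/(2*(2*c^2 - 13*c + 6))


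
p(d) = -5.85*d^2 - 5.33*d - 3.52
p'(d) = -11.7*d - 5.33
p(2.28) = -46.08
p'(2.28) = -32.01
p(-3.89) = -71.31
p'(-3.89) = 40.18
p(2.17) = -42.63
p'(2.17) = -30.72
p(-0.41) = -2.32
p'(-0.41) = -0.53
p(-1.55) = -9.31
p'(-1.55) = 12.80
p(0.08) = -3.98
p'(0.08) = -6.27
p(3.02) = -72.97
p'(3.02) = -40.66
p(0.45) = -7.10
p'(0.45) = -10.60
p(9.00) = -525.34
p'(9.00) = -110.63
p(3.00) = -72.16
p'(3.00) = -40.43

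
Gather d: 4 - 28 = -24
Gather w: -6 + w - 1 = w - 7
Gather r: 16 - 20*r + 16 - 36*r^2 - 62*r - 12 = -36*r^2 - 82*r + 20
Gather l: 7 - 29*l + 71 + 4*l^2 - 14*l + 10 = 4*l^2 - 43*l + 88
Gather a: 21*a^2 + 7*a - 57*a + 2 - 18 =21*a^2 - 50*a - 16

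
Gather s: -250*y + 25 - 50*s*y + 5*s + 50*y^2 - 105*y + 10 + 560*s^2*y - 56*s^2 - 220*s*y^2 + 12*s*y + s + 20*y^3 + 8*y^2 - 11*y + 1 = s^2*(560*y - 56) + s*(-220*y^2 - 38*y + 6) + 20*y^3 + 58*y^2 - 366*y + 36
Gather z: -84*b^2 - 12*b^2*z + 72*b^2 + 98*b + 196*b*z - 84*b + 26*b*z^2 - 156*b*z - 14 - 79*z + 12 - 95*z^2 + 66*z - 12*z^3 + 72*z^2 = -12*b^2 + 14*b - 12*z^3 + z^2*(26*b - 23) + z*(-12*b^2 + 40*b - 13) - 2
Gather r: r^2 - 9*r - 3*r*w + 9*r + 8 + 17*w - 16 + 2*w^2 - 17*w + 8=r^2 - 3*r*w + 2*w^2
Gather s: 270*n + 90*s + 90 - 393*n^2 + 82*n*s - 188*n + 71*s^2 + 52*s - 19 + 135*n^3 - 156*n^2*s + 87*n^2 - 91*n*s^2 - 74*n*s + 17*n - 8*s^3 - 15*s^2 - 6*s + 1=135*n^3 - 306*n^2 + 99*n - 8*s^3 + s^2*(56 - 91*n) + s*(-156*n^2 + 8*n + 136) + 72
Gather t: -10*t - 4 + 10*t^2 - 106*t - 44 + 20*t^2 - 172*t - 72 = 30*t^2 - 288*t - 120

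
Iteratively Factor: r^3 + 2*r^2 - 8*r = (r - 2)*(r^2 + 4*r) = (r - 2)*(r + 4)*(r)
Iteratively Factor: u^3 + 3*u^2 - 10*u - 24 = (u + 4)*(u^2 - u - 6) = (u + 2)*(u + 4)*(u - 3)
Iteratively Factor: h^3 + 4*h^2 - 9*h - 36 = (h - 3)*(h^2 + 7*h + 12) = (h - 3)*(h + 3)*(h + 4)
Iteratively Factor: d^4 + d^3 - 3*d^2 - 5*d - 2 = (d - 2)*(d^3 + 3*d^2 + 3*d + 1) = (d - 2)*(d + 1)*(d^2 + 2*d + 1) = (d - 2)*(d + 1)^2*(d + 1)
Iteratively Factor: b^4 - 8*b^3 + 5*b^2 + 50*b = (b - 5)*(b^3 - 3*b^2 - 10*b) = (b - 5)^2*(b^2 + 2*b) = (b - 5)^2*(b + 2)*(b)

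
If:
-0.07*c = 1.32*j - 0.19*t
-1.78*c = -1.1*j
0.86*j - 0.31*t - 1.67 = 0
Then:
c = -0.76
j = -1.22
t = -8.78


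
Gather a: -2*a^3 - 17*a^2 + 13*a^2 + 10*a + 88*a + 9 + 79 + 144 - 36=-2*a^3 - 4*a^2 + 98*a + 196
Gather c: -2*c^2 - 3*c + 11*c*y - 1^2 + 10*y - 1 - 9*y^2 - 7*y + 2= -2*c^2 + c*(11*y - 3) - 9*y^2 + 3*y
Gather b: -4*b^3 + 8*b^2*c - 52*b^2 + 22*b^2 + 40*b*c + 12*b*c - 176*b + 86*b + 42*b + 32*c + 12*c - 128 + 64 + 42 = -4*b^3 + b^2*(8*c - 30) + b*(52*c - 48) + 44*c - 22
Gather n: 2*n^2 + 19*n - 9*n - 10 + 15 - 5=2*n^2 + 10*n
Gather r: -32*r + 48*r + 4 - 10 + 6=16*r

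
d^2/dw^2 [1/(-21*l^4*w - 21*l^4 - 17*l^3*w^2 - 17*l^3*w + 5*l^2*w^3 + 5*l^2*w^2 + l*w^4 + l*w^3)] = 2*((17*l^2 - 15*l*w - 5*l - 6*w^2 - 3*w)*(21*l^3*w + 21*l^3 + 17*l^2*w^2 + 17*l^2*w - 5*l*w^3 - 5*l*w^2 - w^4 - w^3) - (-21*l^3 - 34*l^2*w - 17*l^2 + 15*l*w^2 + 10*l*w + 4*w^3 + 3*w^2)^2)/(l*(21*l^3*w + 21*l^3 + 17*l^2*w^2 + 17*l^2*w - 5*l*w^3 - 5*l*w^2 - w^4 - w^3)^3)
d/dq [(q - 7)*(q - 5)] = 2*q - 12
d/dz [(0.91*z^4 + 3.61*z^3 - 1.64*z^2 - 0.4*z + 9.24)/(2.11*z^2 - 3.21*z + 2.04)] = (3.8402*z^5 - 1.1462*z^4 - 15.7506*z^3 + 28.2016*z^2 - 45.684*z + 28.8444)/(4.4521*z^4 - 13.5462*z^3 + 18.9129*z^2 - 13.0968*z + 4.1616)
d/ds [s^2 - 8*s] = 2*s - 8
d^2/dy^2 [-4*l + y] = 0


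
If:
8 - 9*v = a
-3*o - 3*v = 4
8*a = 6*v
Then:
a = 8/13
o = -28/13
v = 32/39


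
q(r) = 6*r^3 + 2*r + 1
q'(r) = 18*r^2 + 2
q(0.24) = 1.56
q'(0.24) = 3.04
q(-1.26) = -13.52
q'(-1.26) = 30.58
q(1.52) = 25.11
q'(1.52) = 43.59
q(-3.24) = -209.55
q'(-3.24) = 190.96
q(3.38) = 239.45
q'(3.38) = 207.64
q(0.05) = 1.10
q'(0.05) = 2.04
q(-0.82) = -3.95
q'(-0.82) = 14.10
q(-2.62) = -112.15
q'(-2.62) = 125.56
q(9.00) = 4393.00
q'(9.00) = 1460.00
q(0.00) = 1.00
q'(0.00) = 2.00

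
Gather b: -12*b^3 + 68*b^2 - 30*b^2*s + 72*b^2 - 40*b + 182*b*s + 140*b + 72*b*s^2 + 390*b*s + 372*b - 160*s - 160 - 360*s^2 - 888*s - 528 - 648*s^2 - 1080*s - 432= -12*b^3 + b^2*(140 - 30*s) + b*(72*s^2 + 572*s + 472) - 1008*s^2 - 2128*s - 1120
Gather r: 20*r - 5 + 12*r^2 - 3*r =12*r^2 + 17*r - 5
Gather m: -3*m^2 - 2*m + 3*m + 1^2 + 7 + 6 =-3*m^2 + m + 14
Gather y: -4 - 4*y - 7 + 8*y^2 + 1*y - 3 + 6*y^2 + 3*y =14*y^2 - 14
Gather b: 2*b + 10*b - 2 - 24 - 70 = 12*b - 96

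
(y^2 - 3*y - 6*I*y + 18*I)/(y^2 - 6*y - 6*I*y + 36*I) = (y - 3)/(y - 6)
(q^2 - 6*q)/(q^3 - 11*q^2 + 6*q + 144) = q/(q^2 - 5*q - 24)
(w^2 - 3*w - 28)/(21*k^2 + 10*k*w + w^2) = (w^2 - 3*w - 28)/(21*k^2 + 10*k*w + w^2)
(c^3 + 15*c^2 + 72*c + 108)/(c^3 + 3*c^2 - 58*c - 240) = (c^2 + 9*c + 18)/(c^2 - 3*c - 40)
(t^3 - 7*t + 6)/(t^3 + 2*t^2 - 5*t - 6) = (t - 1)/(t + 1)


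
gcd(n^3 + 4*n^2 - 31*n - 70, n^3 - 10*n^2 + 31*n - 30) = n - 5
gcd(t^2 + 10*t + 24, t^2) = 1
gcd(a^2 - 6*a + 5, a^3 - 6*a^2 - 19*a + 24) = a - 1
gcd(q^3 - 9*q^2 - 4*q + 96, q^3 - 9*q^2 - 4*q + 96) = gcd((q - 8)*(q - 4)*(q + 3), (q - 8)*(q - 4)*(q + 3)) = q^3 - 9*q^2 - 4*q + 96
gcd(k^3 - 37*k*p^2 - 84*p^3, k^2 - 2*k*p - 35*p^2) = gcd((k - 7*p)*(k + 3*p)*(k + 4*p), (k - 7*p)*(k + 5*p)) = -k + 7*p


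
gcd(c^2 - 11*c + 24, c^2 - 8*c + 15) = c - 3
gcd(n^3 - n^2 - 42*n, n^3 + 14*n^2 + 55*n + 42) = n + 6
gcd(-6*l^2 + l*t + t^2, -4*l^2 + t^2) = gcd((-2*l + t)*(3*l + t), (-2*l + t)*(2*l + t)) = -2*l + t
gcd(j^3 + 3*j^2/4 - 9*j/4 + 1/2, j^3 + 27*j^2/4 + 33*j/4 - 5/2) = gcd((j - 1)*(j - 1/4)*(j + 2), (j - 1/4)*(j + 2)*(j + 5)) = j^2 + 7*j/4 - 1/2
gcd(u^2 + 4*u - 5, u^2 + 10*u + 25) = u + 5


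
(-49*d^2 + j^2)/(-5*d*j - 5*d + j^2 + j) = (49*d^2 - j^2)/(5*d*j + 5*d - j^2 - j)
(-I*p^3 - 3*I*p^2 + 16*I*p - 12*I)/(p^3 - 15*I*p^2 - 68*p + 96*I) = I*(-p^3 - 3*p^2 + 16*p - 12)/(p^3 - 15*I*p^2 - 68*p + 96*I)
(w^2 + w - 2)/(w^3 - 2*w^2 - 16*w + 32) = (w^2 + w - 2)/(w^3 - 2*w^2 - 16*w + 32)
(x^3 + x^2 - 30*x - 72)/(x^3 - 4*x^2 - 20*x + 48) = (x + 3)/(x - 2)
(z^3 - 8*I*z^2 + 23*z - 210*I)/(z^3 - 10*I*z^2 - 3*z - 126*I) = (z + 5*I)/(z + 3*I)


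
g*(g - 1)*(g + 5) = g^3 + 4*g^2 - 5*g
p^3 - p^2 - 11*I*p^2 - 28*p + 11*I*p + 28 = (p - 1)*(p - 7*I)*(p - 4*I)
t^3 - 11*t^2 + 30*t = t*(t - 6)*(t - 5)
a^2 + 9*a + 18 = (a + 3)*(a + 6)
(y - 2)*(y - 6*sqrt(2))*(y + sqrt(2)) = y^3 - 5*sqrt(2)*y^2 - 2*y^2 - 12*y + 10*sqrt(2)*y + 24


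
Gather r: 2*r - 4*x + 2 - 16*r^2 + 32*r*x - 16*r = -16*r^2 + r*(32*x - 14) - 4*x + 2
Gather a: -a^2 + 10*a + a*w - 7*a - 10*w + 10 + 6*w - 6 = -a^2 + a*(w + 3) - 4*w + 4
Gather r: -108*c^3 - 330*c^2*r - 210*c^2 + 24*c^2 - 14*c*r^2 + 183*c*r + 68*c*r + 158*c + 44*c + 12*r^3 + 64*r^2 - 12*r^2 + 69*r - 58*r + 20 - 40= -108*c^3 - 186*c^2 + 202*c + 12*r^3 + r^2*(52 - 14*c) + r*(-330*c^2 + 251*c + 11) - 20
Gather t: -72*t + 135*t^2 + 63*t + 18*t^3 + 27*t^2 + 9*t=18*t^3 + 162*t^2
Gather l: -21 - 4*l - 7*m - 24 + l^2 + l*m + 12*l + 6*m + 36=l^2 + l*(m + 8) - m - 9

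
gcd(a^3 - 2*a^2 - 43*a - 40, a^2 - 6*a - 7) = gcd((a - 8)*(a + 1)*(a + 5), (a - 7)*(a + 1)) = a + 1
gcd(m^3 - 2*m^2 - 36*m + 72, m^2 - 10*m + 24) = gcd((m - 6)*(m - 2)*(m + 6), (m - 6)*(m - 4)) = m - 6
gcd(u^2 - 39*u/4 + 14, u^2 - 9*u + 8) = u - 8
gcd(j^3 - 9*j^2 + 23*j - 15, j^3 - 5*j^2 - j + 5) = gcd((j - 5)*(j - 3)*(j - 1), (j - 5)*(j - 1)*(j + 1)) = j^2 - 6*j + 5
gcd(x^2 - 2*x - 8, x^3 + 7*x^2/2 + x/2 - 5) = x + 2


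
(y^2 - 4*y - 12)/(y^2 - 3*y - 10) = (y - 6)/(y - 5)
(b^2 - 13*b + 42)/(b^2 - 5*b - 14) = (b - 6)/(b + 2)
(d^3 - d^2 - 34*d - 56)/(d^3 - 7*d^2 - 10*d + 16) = (d^2 - 3*d - 28)/(d^2 - 9*d + 8)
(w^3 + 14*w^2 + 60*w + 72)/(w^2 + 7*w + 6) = (w^2 + 8*w + 12)/(w + 1)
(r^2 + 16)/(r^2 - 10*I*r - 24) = (r + 4*I)/(r - 6*I)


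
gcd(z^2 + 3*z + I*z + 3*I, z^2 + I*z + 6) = 1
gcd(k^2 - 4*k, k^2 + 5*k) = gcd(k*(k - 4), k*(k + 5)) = k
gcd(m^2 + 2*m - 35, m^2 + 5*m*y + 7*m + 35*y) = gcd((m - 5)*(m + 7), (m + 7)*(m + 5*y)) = m + 7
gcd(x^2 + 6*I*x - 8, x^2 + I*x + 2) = x + 2*I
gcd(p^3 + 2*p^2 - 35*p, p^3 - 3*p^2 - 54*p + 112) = p + 7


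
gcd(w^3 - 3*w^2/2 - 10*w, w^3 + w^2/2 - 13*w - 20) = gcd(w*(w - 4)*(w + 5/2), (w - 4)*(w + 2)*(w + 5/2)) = w^2 - 3*w/2 - 10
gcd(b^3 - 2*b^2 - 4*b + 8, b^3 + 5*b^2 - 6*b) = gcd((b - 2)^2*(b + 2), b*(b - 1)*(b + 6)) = 1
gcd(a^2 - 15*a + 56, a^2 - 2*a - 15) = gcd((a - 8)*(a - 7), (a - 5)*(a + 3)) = 1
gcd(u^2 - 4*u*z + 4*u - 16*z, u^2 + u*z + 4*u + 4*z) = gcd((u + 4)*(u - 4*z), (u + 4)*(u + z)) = u + 4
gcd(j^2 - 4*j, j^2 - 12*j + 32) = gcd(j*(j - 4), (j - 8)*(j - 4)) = j - 4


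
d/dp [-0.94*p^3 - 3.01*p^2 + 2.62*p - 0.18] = -2.82*p^2 - 6.02*p + 2.62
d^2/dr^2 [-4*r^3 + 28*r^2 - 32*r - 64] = 56 - 24*r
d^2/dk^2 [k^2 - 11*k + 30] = 2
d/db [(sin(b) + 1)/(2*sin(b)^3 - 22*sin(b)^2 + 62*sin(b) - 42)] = (-sin(b)^3 + 4*sin(b)^2 + 11*sin(b) - 26)*cos(b)/((sin(b) - 7)^2*(sin(b) - 3)^2*(sin(b) - 1)^2)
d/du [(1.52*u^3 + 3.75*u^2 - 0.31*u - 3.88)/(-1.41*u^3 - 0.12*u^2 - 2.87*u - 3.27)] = (-8.88178419700125e-16*u^5 + 5.1051*u^4 - 9.599*u^3 - 42.1233*u^2 - 25.4562*u - 10.1219)/(1.9881*u^6 + 0.3384*u^5 + 8.1078*u^4 + 9.9102*u^3 + 9.0217*u^2 + 18.7698*u + 10.6929)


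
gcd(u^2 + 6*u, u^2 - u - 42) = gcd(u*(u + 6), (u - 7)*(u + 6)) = u + 6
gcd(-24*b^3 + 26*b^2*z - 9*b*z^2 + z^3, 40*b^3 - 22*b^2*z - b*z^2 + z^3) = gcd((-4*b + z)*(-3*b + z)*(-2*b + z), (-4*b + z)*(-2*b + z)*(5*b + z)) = 8*b^2 - 6*b*z + z^2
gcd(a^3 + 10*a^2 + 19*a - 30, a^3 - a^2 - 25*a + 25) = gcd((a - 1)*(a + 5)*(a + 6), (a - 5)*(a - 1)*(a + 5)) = a^2 + 4*a - 5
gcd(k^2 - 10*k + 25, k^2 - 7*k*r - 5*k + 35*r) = k - 5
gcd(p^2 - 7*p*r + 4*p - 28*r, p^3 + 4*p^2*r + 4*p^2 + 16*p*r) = p + 4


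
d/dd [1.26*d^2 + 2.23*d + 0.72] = 2.52*d + 2.23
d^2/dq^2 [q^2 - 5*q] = 2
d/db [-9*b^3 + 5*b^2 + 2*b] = -27*b^2 + 10*b + 2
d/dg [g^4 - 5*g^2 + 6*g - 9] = 4*g^3 - 10*g + 6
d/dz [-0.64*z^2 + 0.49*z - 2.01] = 0.49 - 1.28*z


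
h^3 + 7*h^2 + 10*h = h*(h + 2)*(h + 5)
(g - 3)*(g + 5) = g^2 + 2*g - 15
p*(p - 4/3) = p^2 - 4*p/3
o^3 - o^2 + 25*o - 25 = (o - 1)*(o - 5*I)*(o + 5*I)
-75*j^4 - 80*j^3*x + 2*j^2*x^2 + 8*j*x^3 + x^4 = (-3*j + x)*(j + x)*(5*j + x)^2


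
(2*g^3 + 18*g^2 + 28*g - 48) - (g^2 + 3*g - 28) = 2*g^3 + 17*g^2 + 25*g - 20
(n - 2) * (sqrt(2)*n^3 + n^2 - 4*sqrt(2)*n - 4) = sqrt(2)*n^4 - 2*sqrt(2)*n^3 + n^3 - 4*sqrt(2)*n^2 - 2*n^2 - 4*n + 8*sqrt(2)*n + 8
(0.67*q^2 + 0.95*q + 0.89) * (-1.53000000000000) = -1.0251*q^2 - 1.4535*q - 1.3617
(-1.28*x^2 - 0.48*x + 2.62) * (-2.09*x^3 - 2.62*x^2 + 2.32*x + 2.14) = 2.6752*x^5 + 4.3568*x^4 - 7.1878*x^3 - 10.7172*x^2 + 5.0512*x + 5.6068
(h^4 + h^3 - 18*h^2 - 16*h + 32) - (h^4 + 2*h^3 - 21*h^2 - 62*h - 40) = -h^3 + 3*h^2 + 46*h + 72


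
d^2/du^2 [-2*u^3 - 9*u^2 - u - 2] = -12*u - 18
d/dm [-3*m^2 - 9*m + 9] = -6*m - 9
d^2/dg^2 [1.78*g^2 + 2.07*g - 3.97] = 3.56000000000000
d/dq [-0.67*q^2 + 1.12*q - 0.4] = 1.12 - 1.34*q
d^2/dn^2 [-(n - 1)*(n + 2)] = -2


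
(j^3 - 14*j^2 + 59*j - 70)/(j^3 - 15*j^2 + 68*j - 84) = (j - 5)/(j - 6)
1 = 1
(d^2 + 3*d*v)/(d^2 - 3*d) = (d + 3*v)/(d - 3)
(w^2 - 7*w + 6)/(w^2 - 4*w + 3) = (w - 6)/(w - 3)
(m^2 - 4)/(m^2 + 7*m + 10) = (m - 2)/(m + 5)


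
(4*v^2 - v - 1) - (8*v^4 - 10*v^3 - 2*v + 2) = -8*v^4 + 10*v^3 + 4*v^2 + v - 3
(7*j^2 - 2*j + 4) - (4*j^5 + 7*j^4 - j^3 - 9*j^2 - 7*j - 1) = -4*j^5 - 7*j^4 + j^3 + 16*j^2 + 5*j + 5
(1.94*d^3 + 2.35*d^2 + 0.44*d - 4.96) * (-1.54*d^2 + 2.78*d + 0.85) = -2.9876*d^5 + 1.7742*d^4 + 7.5044*d^3 + 10.8591*d^2 - 13.4148*d - 4.216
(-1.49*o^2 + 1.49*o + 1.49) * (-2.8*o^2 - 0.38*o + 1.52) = 4.172*o^4 - 3.6058*o^3 - 7.003*o^2 + 1.6986*o + 2.2648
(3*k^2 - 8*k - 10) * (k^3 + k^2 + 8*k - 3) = 3*k^5 - 5*k^4 + 6*k^3 - 83*k^2 - 56*k + 30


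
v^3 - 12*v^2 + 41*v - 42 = (v - 7)*(v - 3)*(v - 2)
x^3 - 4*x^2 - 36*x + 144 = (x - 6)*(x - 4)*(x + 6)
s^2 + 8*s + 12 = (s + 2)*(s + 6)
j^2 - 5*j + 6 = (j - 3)*(j - 2)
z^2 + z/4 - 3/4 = (z - 3/4)*(z + 1)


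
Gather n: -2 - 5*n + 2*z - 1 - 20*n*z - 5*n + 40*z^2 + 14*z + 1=n*(-20*z - 10) + 40*z^2 + 16*z - 2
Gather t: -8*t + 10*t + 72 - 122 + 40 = 2*t - 10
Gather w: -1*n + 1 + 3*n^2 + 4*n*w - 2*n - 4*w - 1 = 3*n^2 - 3*n + w*(4*n - 4)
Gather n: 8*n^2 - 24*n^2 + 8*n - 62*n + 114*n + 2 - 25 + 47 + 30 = -16*n^2 + 60*n + 54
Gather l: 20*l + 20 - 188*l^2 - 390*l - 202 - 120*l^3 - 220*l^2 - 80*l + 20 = -120*l^3 - 408*l^2 - 450*l - 162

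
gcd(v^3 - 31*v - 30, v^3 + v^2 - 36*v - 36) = v^2 - 5*v - 6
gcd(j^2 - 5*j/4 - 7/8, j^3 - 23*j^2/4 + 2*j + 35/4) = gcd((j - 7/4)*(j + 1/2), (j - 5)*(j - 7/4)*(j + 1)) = j - 7/4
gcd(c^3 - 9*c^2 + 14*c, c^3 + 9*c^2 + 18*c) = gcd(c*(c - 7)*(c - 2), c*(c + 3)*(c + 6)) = c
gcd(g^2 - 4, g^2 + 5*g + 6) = g + 2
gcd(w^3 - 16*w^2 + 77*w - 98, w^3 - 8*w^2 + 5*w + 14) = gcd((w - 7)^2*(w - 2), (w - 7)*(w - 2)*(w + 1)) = w^2 - 9*w + 14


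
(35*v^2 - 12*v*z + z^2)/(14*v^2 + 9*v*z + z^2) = (35*v^2 - 12*v*z + z^2)/(14*v^2 + 9*v*z + z^2)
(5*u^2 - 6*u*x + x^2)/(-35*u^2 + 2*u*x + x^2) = (-u + x)/(7*u + x)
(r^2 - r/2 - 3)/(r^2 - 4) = (r + 3/2)/(r + 2)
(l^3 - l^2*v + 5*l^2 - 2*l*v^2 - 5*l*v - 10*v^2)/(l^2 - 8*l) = (l^3 - l^2*v + 5*l^2 - 2*l*v^2 - 5*l*v - 10*v^2)/(l*(l - 8))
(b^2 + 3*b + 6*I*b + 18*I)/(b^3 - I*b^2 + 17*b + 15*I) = (b^2 + b*(3 + 6*I) + 18*I)/(b^3 - I*b^2 + 17*b + 15*I)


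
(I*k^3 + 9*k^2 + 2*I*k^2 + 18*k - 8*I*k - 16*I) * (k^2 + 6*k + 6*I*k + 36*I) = I*k^5 + 3*k^4 + 8*I*k^4 + 24*k^3 + 58*I*k^3 + 84*k^2 + 368*I*k^2 + 384*k + 552*I*k + 576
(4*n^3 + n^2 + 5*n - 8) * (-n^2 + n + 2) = -4*n^5 + 3*n^4 + 4*n^3 + 15*n^2 + 2*n - 16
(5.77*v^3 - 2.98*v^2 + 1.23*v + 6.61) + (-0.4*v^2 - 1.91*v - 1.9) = 5.77*v^3 - 3.38*v^2 - 0.68*v + 4.71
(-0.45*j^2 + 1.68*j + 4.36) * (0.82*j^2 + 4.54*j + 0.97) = -0.369*j^4 - 0.6654*j^3 + 10.7659*j^2 + 21.424*j + 4.2292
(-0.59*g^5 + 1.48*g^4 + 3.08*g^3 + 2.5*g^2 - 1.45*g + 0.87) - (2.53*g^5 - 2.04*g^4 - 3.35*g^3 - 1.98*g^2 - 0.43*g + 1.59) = -3.12*g^5 + 3.52*g^4 + 6.43*g^3 + 4.48*g^2 - 1.02*g - 0.72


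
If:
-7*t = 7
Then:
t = -1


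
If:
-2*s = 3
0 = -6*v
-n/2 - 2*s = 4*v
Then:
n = 6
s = -3/2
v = 0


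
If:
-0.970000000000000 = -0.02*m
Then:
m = 48.50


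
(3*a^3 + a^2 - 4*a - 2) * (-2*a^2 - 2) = -6*a^5 - 2*a^4 + 2*a^3 + 2*a^2 + 8*a + 4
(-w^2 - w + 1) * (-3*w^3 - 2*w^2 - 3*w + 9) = 3*w^5 + 5*w^4 + 2*w^3 - 8*w^2 - 12*w + 9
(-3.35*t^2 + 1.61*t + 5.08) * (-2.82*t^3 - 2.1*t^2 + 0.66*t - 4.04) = 9.447*t^5 + 2.4948*t^4 - 19.9176*t^3 + 3.9286*t^2 - 3.1516*t - 20.5232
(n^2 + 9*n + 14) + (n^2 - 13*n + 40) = 2*n^2 - 4*n + 54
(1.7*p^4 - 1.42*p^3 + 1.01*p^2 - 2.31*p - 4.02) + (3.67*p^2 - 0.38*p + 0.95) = 1.7*p^4 - 1.42*p^3 + 4.68*p^2 - 2.69*p - 3.07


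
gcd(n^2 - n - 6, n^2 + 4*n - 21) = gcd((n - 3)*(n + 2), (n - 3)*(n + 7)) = n - 3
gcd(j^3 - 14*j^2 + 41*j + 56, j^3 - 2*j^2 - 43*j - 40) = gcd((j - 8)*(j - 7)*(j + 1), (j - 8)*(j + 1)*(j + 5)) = j^2 - 7*j - 8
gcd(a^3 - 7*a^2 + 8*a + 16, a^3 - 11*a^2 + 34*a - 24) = a - 4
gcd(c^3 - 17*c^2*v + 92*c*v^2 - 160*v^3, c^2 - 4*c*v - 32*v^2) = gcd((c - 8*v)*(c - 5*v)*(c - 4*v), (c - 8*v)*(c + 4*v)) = -c + 8*v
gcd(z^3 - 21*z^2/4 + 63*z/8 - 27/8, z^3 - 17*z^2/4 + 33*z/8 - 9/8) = z^2 - 15*z/4 + 9/4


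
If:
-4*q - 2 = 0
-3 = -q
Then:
No Solution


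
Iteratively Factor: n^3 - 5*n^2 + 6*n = (n)*(n^2 - 5*n + 6) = n*(n - 3)*(n - 2)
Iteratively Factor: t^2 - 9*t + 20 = (t - 5)*(t - 4)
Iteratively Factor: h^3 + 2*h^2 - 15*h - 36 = (h - 4)*(h^2 + 6*h + 9) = (h - 4)*(h + 3)*(h + 3)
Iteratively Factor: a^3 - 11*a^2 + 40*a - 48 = (a - 3)*(a^2 - 8*a + 16) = (a - 4)*(a - 3)*(a - 4)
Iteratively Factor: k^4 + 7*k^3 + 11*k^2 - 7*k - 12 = (k + 3)*(k^3 + 4*k^2 - k - 4) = (k + 3)*(k + 4)*(k^2 - 1) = (k - 1)*(k + 3)*(k + 4)*(k + 1)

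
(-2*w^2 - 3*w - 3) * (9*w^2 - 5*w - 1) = -18*w^4 - 17*w^3 - 10*w^2 + 18*w + 3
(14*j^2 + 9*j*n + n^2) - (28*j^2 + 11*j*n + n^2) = -14*j^2 - 2*j*n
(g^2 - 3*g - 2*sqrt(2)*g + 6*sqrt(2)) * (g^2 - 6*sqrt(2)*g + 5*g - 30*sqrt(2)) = g^4 - 8*sqrt(2)*g^3 + 2*g^3 - 16*sqrt(2)*g^2 + 9*g^2 + 48*g + 120*sqrt(2)*g - 360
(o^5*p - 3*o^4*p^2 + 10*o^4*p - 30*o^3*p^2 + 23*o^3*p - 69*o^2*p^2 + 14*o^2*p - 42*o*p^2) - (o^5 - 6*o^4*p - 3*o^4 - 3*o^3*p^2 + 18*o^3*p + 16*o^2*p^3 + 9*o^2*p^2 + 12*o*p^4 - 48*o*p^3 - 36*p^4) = o^5*p - o^5 - 3*o^4*p^2 + 16*o^4*p + 3*o^4 - 27*o^3*p^2 + 5*o^3*p - 16*o^2*p^3 - 78*o^2*p^2 + 14*o^2*p - 12*o*p^4 + 48*o*p^3 - 42*o*p^2 + 36*p^4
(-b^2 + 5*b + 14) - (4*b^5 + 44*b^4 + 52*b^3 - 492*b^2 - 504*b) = -4*b^5 - 44*b^4 - 52*b^3 + 491*b^2 + 509*b + 14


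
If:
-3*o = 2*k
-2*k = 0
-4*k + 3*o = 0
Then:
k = 0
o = 0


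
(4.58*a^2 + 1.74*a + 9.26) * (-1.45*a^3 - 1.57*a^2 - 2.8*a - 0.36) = -6.641*a^5 - 9.7136*a^4 - 28.9828*a^3 - 21.059*a^2 - 26.5544*a - 3.3336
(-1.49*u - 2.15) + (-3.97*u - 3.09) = -5.46*u - 5.24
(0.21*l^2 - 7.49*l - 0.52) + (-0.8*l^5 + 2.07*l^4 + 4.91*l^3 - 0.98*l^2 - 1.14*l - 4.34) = -0.8*l^5 + 2.07*l^4 + 4.91*l^3 - 0.77*l^2 - 8.63*l - 4.86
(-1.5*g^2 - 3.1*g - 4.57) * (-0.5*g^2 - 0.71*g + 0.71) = 0.75*g^4 + 2.615*g^3 + 3.421*g^2 + 1.0437*g - 3.2447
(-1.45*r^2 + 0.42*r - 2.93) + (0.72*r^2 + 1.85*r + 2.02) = -0.73*r^2 + 2.27*r - 0.91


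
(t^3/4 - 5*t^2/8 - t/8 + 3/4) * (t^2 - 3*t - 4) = t^5/4 - 11*t^4/8 + 3*t^3/4 + 29*t^2/8 - 7*t/4 - 3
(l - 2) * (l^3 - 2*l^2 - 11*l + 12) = l^4 - 4*l^3 - 7*l^2 + 34*l - 24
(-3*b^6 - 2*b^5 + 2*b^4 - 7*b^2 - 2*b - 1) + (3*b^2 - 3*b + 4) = -3*b^6 - 2*b^5 + 2*b^4 - 4*b^2 - 5*b + 3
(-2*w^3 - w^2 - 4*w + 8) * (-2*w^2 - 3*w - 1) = 4*w^5 + 8*w^4 + 13*w^3 - 3*w^2 - 20*w - 8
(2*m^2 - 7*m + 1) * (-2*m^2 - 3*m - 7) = -4*m^4 + 8*m^3 + 5*m^2 + 46*m - 7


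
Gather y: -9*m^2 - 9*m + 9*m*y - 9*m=-9*m^2 + 9*m*y - 18*m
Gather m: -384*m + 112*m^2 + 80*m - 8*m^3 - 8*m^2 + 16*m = -8*m^3 + 104*m^2 - 288*m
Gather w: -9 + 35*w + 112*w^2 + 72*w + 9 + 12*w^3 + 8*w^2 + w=12*w^3 + 120*w^2 + 108*w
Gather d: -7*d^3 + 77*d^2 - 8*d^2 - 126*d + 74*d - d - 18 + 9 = -7*d^3 + 69*d^2 - 53*d - 9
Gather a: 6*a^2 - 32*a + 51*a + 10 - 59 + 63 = 6*a^2 + 19*a + 14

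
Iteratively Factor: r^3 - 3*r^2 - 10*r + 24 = (r + 3)*(r^2 - 6*r + 8) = (r - 2)*(r + 3)*(r - 4)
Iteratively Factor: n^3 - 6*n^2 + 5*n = (n - 5)*(n^2 - n) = (n - 5)*(n - 1)*(n)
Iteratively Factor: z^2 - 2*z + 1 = (z - 1)*(z - 1)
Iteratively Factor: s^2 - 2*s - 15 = (s + 3)*(s - 5)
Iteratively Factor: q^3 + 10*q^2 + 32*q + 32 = (q + 4)*(q^2 + 6*q + 8) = (q + 4)^2*(q + 2)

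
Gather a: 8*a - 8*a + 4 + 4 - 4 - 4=0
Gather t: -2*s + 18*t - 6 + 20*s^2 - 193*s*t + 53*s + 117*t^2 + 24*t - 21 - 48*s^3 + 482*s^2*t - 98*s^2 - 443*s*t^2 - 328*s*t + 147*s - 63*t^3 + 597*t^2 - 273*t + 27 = -48*s^3 - 78*s^2 + 198*s - 63*t^3 + t^2*(714 - 443*s) + t*(482*s^2 - 521*s - 231)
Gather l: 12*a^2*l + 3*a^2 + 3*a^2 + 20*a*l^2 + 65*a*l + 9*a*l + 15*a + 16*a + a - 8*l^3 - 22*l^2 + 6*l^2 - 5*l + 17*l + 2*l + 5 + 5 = 6*a^2 + 32*a - 8*l^3 + l^2*(20*a - 16) + l*(12*a^2 + 74*a + 14) + 10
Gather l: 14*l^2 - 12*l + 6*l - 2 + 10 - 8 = 14*l^2 - 6*l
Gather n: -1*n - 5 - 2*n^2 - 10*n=-2*n^2 - 11*n - 5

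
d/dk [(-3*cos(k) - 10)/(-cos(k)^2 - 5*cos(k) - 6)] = (3*cos(k)^2 + 20*cos(k) + 32)*sin(k)/((cos(k) + 2)^2*(cos(k) + 3)^2)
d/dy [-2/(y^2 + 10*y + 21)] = 4*(y + 5)/(y^2 + 10*y + 21)^2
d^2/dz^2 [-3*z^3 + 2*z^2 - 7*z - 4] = 4 - 18*z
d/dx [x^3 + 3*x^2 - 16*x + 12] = 3*x^2 + 6*x - 16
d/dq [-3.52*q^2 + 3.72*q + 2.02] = 3.72 - 7.04*q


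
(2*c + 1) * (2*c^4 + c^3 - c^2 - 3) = 4*c^5 + 4*c^4 - c^3 - c^2 - 6*c - 3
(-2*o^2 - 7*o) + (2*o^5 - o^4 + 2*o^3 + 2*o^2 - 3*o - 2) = 2*o^5 - o^4 + 2*o^3 - 10*o - 2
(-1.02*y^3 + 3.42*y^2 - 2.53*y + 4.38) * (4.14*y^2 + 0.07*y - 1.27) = -4.2228*y^5 + 14.0874*y^4 - 8.9394*y^3 + 13.6127*y^2 + 3.5197*y - 5.5626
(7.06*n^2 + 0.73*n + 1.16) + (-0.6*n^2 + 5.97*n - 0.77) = 6.46*n^2 + 6.7*n + 0.39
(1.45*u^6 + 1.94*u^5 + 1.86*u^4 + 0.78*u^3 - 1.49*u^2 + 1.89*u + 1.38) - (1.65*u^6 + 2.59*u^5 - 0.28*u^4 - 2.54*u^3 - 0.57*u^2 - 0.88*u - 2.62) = -0.2*u^6 - 0.65*u^5 + 2.14*u^4 + 3.32*u^3 - 0.92*u^2 + 2.77*u + 4.0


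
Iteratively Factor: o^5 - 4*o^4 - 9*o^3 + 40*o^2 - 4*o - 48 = (o + 3)*(o^4 - 7*o^3 + 12*o^2 + 4*o - 16) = (o + 1)*(o + 3)*(o^3 - 8*o^2 + 20*o - 16) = (o - 2)*(o + 1)*(o + 3)*(o^2 - 6*o + 8) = (o - 4)*(o - 2)*(o + 1)*(o + 3)*(o - 2)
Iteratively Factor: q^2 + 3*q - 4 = (q + 4)*(q - 1)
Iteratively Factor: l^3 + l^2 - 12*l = (l)*(l^2 + l - 12) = l*(l + 4)*(l - 3)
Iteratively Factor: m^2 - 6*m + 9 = (m - 3)*(m - 3)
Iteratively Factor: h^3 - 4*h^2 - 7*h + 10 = (h + 2)*(h^2 - 6*h + 5) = (h - 1)*(h + 2)*(h - 5)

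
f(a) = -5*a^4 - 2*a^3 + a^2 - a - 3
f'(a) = -20*a^3 - 6*a^2 + 2*a - 1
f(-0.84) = -2.76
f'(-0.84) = 4.94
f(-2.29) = -108.95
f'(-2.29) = 203.14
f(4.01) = -1412.74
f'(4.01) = -1379.08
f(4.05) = -1468.72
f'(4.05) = -1419.92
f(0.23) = -3.22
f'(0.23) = -1.10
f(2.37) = -184.13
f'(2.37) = -296.20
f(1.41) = -27.79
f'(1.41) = -66.17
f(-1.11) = -5.51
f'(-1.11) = 16.74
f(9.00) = -34194.00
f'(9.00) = -15049.00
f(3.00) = -456.00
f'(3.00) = -589.00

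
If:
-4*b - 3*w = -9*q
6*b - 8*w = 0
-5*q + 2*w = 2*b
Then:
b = 0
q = 0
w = 0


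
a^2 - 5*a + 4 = (a - 4)*(a - 1)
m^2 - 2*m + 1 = (m - 1)^2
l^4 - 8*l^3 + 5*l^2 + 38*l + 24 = (l - 6)*(l - 4)*(l + 1)^2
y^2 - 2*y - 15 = (y - 5)*(y + 3)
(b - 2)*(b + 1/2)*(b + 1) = b^3 - b^2/2 - 5*b/2 - 1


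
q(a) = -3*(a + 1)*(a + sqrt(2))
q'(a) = -6*a - 3*sqrt(2) - 3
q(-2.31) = -3.52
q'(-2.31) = 6.62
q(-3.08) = -10.39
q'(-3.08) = 11.24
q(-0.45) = -1.59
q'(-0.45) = -4.54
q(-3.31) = -13.14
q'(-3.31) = 12.62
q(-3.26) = -12.51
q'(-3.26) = 12.32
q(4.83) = -109.21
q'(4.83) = -36.22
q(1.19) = -17.11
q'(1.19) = -14.38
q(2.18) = -34.29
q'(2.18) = -20.32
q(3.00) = -52.97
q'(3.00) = -25.24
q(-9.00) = -182.06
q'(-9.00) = 46.76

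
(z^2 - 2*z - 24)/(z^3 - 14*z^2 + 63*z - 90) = (z + 4)/(z^2 - 8*z + 15)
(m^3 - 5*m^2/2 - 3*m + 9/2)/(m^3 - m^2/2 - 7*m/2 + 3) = (2*m^2 - 3*m - 9)/(2*m^2 + m - 6)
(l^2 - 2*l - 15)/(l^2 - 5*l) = (l + 3)/l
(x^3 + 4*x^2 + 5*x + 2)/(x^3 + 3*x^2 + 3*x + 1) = (x + 2)/(x + 1)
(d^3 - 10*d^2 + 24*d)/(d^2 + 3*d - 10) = d*(d^2 - 10*d + 24)/(d^2 + 3*d - 10)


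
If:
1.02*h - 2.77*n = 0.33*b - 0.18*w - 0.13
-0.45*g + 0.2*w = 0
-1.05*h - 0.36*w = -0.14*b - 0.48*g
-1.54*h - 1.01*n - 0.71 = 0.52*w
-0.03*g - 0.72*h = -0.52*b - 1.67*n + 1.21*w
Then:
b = -3.49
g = -0.40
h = -0.34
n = 0.28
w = -0.90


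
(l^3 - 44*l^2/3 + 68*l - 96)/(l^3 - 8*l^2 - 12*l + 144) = (l - 8/3)/(l + 4)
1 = 1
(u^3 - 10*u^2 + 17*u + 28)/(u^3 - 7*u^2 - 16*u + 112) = (u + 1)/(u + 4)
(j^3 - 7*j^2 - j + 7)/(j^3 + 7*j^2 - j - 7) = (j - 7)/(j + 7)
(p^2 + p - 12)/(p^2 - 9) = (p + 4)/(p + 3)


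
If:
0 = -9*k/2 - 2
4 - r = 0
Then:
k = -4/9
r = 4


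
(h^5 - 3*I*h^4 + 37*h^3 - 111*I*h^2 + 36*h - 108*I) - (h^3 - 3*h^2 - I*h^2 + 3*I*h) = h^5 - 3*I*h^4 + 36*h^3 + 3*h^2 - 110*I*h^2 + 36*h - 3*I*h - 108*I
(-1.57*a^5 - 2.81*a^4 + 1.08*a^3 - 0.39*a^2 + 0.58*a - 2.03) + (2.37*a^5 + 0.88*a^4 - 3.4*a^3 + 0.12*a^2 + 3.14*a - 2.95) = 0.8*a^5 - 1.93*a^4 - 2.32*a^3 - 0.27*a^2 + 3.72*a - 4.98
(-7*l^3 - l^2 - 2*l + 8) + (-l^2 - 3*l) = -7*l^3 - 2*l^2 - 5*l + 8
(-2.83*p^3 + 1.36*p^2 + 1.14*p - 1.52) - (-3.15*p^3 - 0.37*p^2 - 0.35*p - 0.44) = 0.32*p^3 + 1.73*p^2 + 1.49*p - 1.08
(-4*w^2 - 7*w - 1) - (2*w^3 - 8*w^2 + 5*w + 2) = -2*w^3 + 4*w^2 - 12*w - 3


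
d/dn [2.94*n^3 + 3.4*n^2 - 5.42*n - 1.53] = 8.82*n^2 + 6.8*n - 5.42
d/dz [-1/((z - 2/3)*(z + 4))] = 6*(3*z + 5)/((z + 4)^2*(3*z - 2)^2)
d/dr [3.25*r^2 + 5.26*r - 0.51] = 6.5*r + 5.26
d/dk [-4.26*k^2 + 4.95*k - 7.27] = 4.95 - 8.52*k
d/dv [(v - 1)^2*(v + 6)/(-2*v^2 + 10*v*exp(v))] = (v - 1)*(v*(-3*v - 11)*(v - 5*exp(v)) - (v - 1)*(v + 6)*(5*v*exp(v) - 2*v + 5*exp(v)))/(2*v^2*(v - 5*exp(v))^2)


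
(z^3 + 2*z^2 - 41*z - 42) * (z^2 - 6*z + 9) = z^5 - 4*z^4 - 44*z^3 + 222*z^2 - 117*z - 378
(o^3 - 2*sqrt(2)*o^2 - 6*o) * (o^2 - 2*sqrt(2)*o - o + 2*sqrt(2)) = o^5 - 4*sqrt(2)*o^4 - o^4 + 2*o^3 + 4*sqrt(2)*o^3 - 2*o^2 + 12*sqrt(2)*o^2 - 12*sqrt(2)*o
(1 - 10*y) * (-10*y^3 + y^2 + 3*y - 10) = 100*y^4 - 20*y^3 - 29*y^2 + 103*y - 10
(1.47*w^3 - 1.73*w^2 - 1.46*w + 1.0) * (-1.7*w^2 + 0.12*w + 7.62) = -2.499*w^5 + 3.1174*w^4 + 13.4758*w^3 - 15.0578*w^2 - 11.0052*w + 7.62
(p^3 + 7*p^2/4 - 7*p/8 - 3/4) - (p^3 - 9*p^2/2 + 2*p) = 25*p^2/4 - 23*p/8 - 3/4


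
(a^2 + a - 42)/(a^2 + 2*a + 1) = (a^2 + a - 42)/(a^2 + 2*a + 1)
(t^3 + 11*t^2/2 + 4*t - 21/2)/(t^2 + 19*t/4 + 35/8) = 4*(t^2 + 2*t - 3)/(4*t + 5)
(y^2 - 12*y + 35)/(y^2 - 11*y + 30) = (y - 7)/(y - 6)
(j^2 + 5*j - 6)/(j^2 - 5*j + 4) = (j + 6)/(j - 4)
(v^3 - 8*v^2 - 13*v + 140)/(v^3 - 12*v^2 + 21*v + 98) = (v^2 - v - 20)/(v^2 - 5*v - 14)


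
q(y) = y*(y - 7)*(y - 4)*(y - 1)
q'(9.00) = 674.00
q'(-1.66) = -274.98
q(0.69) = -4.47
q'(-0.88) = -127.24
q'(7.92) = 318.78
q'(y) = y*(y - 7)*(y - 4) + y*(y - 7)*(y - 1) + y*(y - 4)*(y - 1) + (y - 7)*(y - 4)*(y - 1)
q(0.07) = -1.77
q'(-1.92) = -338.78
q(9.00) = 720.00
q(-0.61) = 34.45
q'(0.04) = -24.94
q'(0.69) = 9.99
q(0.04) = -1.06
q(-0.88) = 63.62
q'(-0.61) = -89.88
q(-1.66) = 216.43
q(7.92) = 197.65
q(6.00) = -60.00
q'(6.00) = 8.00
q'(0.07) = -22.72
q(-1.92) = 296.05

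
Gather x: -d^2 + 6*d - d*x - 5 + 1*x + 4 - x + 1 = -d^2 - d*x + 6*d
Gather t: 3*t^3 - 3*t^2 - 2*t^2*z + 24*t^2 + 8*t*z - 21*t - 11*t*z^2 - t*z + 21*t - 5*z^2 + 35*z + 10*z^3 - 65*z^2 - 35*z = 3*t^3 + t^2*(21 - 2*z) + t*(-11*z^2 + 7*z) + 10*z^3 - 70*z^2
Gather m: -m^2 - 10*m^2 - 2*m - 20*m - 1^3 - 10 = -11*m^2 - 22*m - 11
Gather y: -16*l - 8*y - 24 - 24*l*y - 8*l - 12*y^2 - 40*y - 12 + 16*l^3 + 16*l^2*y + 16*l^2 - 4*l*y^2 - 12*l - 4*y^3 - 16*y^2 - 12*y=16*l^3 + 16*l^2 - 36*l - 4*y^3 + y^2*(-4*l - 28) + y*(16*l^2 - 24*l - 60) - 36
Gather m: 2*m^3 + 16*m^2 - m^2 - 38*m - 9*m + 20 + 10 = 2*m^3 + 15*m^2 - 47*m + 30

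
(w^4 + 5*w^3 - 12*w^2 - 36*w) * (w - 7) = w^5 - 2*w^4 - 47*w^3 + 48*w^2 + 252*w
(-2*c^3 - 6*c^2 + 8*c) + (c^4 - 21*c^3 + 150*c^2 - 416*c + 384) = c^4 - 23*c^3 + 144*c^2 - 408*c + 384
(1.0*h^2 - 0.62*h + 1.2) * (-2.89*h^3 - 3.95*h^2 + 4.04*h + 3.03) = -2.89*h^5 - 2.1582*h^4 + 3.021*h^3 - 4.2148*h^2 + 2.9694*h + 3.636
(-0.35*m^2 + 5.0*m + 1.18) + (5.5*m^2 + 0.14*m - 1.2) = 5.15*m^2 + 5.14*m - 0.02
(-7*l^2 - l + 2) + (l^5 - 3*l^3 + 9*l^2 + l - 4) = l^5 - 3*l^3 + 2*l^2 - 2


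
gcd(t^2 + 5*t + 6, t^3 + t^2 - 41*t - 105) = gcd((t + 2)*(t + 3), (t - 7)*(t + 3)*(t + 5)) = t + 3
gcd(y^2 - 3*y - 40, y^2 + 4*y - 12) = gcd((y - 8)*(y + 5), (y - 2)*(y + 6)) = 1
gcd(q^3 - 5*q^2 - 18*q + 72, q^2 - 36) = q - 6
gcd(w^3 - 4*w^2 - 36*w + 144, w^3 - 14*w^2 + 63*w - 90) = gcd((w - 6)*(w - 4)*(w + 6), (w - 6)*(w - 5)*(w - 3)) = w - 6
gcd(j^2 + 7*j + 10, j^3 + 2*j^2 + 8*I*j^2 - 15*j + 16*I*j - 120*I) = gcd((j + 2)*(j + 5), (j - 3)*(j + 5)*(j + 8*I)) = j + 5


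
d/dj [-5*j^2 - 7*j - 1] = -10*j - 7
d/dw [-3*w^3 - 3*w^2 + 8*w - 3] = -9*w^2 - 6*w + 8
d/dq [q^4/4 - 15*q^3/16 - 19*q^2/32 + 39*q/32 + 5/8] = q^3 - 45*q^2/16 - 19*q/16 + 39/32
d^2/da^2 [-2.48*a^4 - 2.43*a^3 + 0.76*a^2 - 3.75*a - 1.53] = -29.76*a^2 - 14.58*a + 1.52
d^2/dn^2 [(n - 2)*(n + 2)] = 2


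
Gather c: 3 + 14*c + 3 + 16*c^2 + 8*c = 16*c^2 + 22*c + 6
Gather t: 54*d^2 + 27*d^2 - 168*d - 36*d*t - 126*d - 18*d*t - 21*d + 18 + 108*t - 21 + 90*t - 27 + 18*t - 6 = 81*d^2 - 315*d + t*(216 - 54*d) - 36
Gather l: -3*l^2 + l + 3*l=-3*l^2 + 4*l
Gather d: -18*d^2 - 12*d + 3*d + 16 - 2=-18*d^2 - 9*d + 14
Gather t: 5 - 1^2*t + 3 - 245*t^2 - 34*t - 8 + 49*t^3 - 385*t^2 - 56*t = 49*t^3 - 630*t^2 - 91*t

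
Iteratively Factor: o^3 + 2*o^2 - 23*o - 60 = (o - 5)*(o^2 + 7*o + 12) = (o - 5)*(o + 4)*(o + 3)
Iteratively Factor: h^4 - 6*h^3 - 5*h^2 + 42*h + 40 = (h + 1)*(h^3 - 7*h^2 + 2*h + 40) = (h + 1)*(h + 2)*(h^2 - 9*h + 20) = (h - 4)*(h + 1)*(h + 2)*(h - 5)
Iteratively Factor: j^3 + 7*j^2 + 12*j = (j)*(j^2 + 7*j + 12) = j*(j + 3)*(j + 4)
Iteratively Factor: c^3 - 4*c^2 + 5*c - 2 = (c - 1)*(c^2 - 3*c + 2) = (c - 2)*(c - 1)*(c - 1)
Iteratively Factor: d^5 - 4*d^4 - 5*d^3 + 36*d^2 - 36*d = (d - 2)*(d^4 - 2*d^3 - 9*d^2 + 18*d) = d*(d - 2)*(d^3 - 2*d^2 - 9*d + 18) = d*(d - 2)*(d + 3)*(d^2 - 5*d + 6) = d*(d - 3)*(d - 2)*(d + 3)*(d - 2)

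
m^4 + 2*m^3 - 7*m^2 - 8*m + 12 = (m - 2)*(m - 1)*(m + 2)*(m + 3)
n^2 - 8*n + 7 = (n - 7)*(n - 1)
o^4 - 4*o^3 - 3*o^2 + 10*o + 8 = (o - 4)*(o - 2)*(o + 1)^2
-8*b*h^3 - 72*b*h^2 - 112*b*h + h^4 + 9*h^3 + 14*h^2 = h*(-8*b + h)*(h + 2)*(h + 7)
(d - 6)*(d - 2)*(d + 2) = d^3 - 6*d^2 - 4*d + 24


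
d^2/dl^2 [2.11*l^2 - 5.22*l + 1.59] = 4.22000000000000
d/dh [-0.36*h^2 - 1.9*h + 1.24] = -0.72*h - 1.9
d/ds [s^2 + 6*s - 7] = 2*s + 6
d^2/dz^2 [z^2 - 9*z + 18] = 2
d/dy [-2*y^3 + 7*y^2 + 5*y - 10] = -6*y^2 + 14*y + 5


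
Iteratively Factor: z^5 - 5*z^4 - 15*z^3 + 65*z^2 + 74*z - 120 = (z + 3)*(z^4 - 8*z^3 + 9*z^2 + 38*z - 40) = (z - 1)*(z + 3)*(z^3 - 7*z^2 + 2*z + 40) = (z - 5)*(z - 1)*(z + 3)*(z^2 - 2*z - 8) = (z - 5)*(z - 4)*(z - 1)*(z + 3)*(z + 2)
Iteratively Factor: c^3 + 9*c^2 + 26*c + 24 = (c + 3)*(c^2 + 6*c + 8) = (c + 2)*(c + 3)*(c + 4)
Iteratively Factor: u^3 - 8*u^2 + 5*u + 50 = (u - 5)*(u^2 - 3*u - 10) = (u - 5)^2*(u + 2)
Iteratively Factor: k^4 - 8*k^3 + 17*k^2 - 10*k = (k - 2)*(k^3 - 6*k^2 + 5*k) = k*(k - 2)*(k^2 - 6*k + 5) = k*(k - 5)*(k - 2)*(k - 1)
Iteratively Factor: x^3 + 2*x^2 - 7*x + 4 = (x + 4)*(x^2 - 2*x + 1) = (x - 1)*(x + 4)*(x - 1)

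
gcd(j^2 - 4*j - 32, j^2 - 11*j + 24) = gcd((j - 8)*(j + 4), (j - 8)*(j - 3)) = j - 8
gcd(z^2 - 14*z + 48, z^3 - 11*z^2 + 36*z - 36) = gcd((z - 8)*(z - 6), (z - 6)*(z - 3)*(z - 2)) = z - 6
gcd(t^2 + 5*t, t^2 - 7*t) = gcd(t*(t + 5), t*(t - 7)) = t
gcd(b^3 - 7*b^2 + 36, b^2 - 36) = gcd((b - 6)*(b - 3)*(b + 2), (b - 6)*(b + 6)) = b - 6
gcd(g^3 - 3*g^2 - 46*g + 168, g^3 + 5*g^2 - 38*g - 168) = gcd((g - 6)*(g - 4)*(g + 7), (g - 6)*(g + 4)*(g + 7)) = g^2 + g - 42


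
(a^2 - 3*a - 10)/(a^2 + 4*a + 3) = (a^2 - 3*a - 10)/(a^2 + 4*a + 3)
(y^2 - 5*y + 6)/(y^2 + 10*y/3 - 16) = 3*(y^2 - 5*y + 6)/(3*y^2 + 10*y - 48)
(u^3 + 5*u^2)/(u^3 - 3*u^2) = (u + 5)/(u - 3)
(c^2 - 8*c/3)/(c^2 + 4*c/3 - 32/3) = c/(c + 4)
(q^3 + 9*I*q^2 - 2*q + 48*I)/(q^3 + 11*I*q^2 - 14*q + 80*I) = (q + 3*I)/(q + 5*I)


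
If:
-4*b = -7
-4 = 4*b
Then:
No Solution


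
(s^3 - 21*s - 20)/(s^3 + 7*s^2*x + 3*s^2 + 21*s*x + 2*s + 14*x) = (s^2 - s - 20)/(s^2 + 7*s*x + 2*s + 14*x)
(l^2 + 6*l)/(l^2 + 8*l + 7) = l*(l + 6)/(l^2 + 8*l + 7)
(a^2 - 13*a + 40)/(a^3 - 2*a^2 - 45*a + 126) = (a^2 - 13*a + 40)/(a^3 - 2*a^2 - 45*a + 126)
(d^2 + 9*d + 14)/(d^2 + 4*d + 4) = (d + 7)/(d + 2)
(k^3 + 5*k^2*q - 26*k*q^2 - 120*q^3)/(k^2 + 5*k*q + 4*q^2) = (k^2 + k*q - 30*q^2)/(k + q)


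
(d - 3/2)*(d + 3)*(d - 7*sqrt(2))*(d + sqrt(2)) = d^4 - 6*sqrt(2)*d^3 + 3*d^3/2 - 37*d^2/2 - 9*sqrt(2)*d^2 - 21*d + 27*sqrt(2)*d + 63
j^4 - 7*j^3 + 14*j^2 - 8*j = j*(j - 4)*(j - 2)*(j - 1)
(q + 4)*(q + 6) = q^2 + 10*q + 24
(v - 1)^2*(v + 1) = v^3 - v^2 - v + 1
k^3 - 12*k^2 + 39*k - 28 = (k - 7)*(k - 4)*(k - 1)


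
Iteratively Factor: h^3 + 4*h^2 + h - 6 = (h + 2)*(h^2 + 2*h - 3) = (h + 2)*(h + 3)*(h - 1)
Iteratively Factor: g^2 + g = (g + 1)*(g)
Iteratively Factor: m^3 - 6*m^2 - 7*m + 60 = (m - 4)*(m^2 - 2*m - 15) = (m - 5)*(m - 4)*(m + 3)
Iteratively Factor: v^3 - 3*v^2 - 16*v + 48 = (v - 3)*(v^2 - 16) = (v - 3)*(v + 4)*(v - 4)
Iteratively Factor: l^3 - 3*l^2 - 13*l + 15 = (l - 1)*(l^2 - 2*l - 15) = (l - 5)*(l - 1)*(l + 3)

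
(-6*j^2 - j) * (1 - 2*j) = 12*j^3 - 4*j^2 - j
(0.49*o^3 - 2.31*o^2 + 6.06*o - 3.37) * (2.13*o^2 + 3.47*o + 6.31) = 1.0437*o^5 - 3.22*o^4 + 7.984*o^3 - 0.726000000000003*o^2 + 26.5447*o - 21.2647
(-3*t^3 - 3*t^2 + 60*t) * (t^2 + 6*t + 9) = -3*t^5 - 21*t^4 + 15*t^3 + 333*t^2 + 540*t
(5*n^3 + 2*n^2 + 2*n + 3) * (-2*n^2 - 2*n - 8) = -10*n^5 - 14*n^4 - 48*n^3 - 26*n^2 - 22*n - 24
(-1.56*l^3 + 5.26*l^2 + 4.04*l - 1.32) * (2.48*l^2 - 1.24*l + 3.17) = -3.8688*l^5 + 14.9792*l^4 - 1.4484*l^3 + 8.391*l^2 + 14.4436*l - 4.1844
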